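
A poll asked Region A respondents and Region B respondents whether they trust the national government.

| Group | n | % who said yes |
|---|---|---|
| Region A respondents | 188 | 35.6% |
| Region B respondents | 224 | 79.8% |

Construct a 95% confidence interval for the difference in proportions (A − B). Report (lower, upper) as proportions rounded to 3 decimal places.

(-0.528, -0.356)

Each SE is √(p̂(1−p̂)/n): √(0.3560·0.6440/188) = 0.03492 and √(0.7980·0.2020/224) = 0.02683.
SE(p̂₁ − p̂₂) = √(SE₁² + SE₂²) = √(0.0012194064 + 0.0007198489) = 0.04404, since the two samples are independent.
At 95% confidence z* = 1.960; margin = 1.960 × 0.04404 = 0.08632.
The difference is 0.3560 − 0.7980 = -0.4420, so the interval is -0.4420 ± 0.08632 = (-0.528, -0.356).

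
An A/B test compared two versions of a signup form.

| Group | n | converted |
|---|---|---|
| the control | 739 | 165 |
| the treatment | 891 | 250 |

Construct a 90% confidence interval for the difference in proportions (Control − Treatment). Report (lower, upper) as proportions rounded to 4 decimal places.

p̂₁ = 165/739 = 0.2233 and p̂₂ = 250/891 = 0.2806.
SE₁ = √(p̂₁(1−p̂₁)/n₁) = √(0.2233·0.7767/739) = 0.01532; SE₂ = √(0.2806·0.7194/891) = 0.01505.
Independent samples: SE of the difference = √(SE₁² + SE₂²) = √(0.0002347024 + 0.0002265025) = 0.02148.
z* for 90% confidence is 1.645, so the margin of error is 1.645 × 0.02148 = 0.03533.
Point estimate p̂₁ − p̂₂ = 0.2233 − 0.2806 = -0.0573.
-0.0573 ± 0.03533 → (-0.0926, -0.0220).

(-0.0926, -0.0220)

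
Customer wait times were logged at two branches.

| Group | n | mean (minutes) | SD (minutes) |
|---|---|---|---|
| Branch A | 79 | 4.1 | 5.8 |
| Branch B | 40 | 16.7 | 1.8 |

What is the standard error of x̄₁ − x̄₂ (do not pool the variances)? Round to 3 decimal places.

0.712

Per-group SEs: s₁/√n₁ = 5.8/√79 = 0.6526, s₂/√n₂ = 1.8/√40 = 0.2846.
Unpooled SE of the difference: √(0.42588676 + 0.08099716) = 0.7120.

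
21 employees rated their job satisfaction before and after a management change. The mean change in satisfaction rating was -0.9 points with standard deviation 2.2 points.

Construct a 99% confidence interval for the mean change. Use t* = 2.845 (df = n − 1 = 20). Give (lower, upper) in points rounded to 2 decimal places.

(-2.27, 0.47)

Paired design: SE = s_d/√n = 2.2/√21 = 0.4801.
t* = 2.845; margin of error = 2.845 × 0.4801 = 1.3659.
-0.9 ± 1.3659 → (-2.27, 0.47).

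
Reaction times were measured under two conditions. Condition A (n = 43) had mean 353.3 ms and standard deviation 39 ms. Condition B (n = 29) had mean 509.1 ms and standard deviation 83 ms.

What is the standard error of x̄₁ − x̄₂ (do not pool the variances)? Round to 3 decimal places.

Standard errors of each mean: 39/√43 = 5.9474 and 83/√29 = 15.4127.
SE(x̄₁ − x̄₂) = √(5.9474² + 15.4127²) = 16.5204 for independent samples with unequal variances.

16.520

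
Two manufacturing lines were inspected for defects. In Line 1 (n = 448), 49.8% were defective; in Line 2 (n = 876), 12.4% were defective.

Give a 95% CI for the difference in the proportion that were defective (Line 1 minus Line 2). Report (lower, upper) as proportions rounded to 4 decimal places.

(0.3228, 0.4252)

Each SE is √(p̂(1−p̂)/n): √(0.4980·0.5020/448) = 0.02362 and √(0.1240·0.8760/876) = 0.01114.
SE(p̂₁ − p̂₂) = √(SE₁² + SE₂²) = √(0.0005579044 + 0.0001240996) = 0.02612, since the two samples are independent.
At 95% confidence z* = 1.960; margin = 1.960 × 0.02612 = 0.05120.
The difference is 0.4980 − 0.1240 = 0.3740, so the interval is 0.3740 ± 0.05120 = (0.3228, 0.4252).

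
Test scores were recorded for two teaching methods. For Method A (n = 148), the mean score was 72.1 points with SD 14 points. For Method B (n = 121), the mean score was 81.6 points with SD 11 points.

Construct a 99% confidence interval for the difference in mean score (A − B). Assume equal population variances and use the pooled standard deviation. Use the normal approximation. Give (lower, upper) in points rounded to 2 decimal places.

Pooled variance s_p² = [147·14² + 120·11²] / (148+121−2) = 162.2921, so s_p = 12.7394.
SE_diff = s_p·√(1/n₁ + 1/n₂) = 12.7394·√(1/148 + 1/121) = 1.5614.
z* = 2.576; margin = 2.576 × 1.5614 = 4.0222.
Difference = 72.1 − 81.6 = -9.5000.
-9.5000 ± 4.0222 → (-13.52, -5.48).

(-13.52, -5.48)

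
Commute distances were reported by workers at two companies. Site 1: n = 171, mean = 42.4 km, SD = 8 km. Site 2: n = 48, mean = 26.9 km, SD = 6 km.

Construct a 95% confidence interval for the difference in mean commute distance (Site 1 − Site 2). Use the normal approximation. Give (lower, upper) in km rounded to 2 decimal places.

(13.42, 17.58)

SE₁ = s₁/√n₁ = 8/√171 = 0.6118; SE₂ = 6/√48 = 0.8660.
Independent samples, unequal variances: SE_diff = √(SE₁² + SE₂²) = √(0.37429924 + 0.749956) = 1.0603.
z* = 1.960, so margin of error = 1.960 × 1.0603 = 2.0782.
Difference in means = 42.4 − 26.9 = 15.5000.
15.5000 ± 2.0782 → (13.42, 17.58).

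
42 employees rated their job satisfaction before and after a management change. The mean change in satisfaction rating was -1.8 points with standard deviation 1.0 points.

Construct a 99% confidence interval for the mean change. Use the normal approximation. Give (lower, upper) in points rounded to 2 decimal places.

Paired design: SE = s_d/√n = 1.0/√42 = 0.1543.
z* = 2.576; margin of error = 2.576 × 0.1543 = 0.3975.
-1.8 ± 0.3975 → (-2.20, -1.40).

(-2.20, -1.40)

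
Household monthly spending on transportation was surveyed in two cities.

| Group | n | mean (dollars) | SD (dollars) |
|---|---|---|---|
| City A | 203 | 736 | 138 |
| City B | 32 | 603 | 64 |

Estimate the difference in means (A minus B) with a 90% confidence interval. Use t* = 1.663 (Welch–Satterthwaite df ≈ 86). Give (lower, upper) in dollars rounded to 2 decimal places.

SE₁ = s₁/√n₁ = 138/√203 = 9.6857; SE₂ = 64/√32 = 11.3137.
Independent samples, unequal variances: SE_diff = √(SE₁² + SE₂²) = √(93.81278449 + 127.99980769) = 14.8934.
t* = 1.663, so margin of error = 1.663 × 14.8934 = 24.7677.
Difference in means = 736 − 603 = 133.0000.
133.0000 ± 24.7677 → (108.23, 157.77).

(108.23, 157.77)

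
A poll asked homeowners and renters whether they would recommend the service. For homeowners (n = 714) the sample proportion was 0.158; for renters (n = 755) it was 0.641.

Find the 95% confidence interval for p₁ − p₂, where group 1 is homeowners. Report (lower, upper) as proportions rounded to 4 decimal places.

Each SE is √(p̂(1−p̂)/n): √(0.1580·0.8420/714) = 0.01365 and √(0.6410·0.3590/755) = 0.01746.
SE(p̂₁ − p̂₂) = √(SE₁² + SE₂²) = √(0.0001863225 + 0.0003048516) = 0.02216, since the two samples are independent.
At 95% confidence z* = 1.960; margin = 1.960 × 0.02216 = 0.04343.
The difference is 0.1580 − 0.6410 = -0.4830, so the interval is -0.4830 ± 0.04343 = (-0.5264, -0.4396).

(-0.5264, -0.4396)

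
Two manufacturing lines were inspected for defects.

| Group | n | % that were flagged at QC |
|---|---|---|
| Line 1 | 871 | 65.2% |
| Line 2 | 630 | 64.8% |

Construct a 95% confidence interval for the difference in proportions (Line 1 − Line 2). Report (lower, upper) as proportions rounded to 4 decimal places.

The two standard errors are √(0.6520×0.3480/871) = 0.01614 and √(0.6480×0.3520/630) = 0.01903.
Because the samples are independent, SE_diff = √(0.01614² + 0.01903²) = 0.02495.
Using z* = 1.960 for 95%, ME = 1.960 × 0.02495 = 0.04890.
p̂₁ − p̂₂ = 0.0040; interval 0.0040 ± 0.04890 gives (-0.0449, 0.0529).

(-0.0449, 0.0529)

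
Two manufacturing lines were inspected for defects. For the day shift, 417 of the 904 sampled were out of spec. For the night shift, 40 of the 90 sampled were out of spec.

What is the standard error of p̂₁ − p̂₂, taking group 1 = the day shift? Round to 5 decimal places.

First, p̂₁ = 417/904 = 0.4613; p̂₂ = 40/90 = 0.4444.
The two standard errors are √(0.4613×0.5387/904) = 0.01658 and √(0.4444×0.5556/90) = 0.05238.
Because the samples are independent, SE_diff = √(0.01658² + 0.05238²) = 0.05494.

0.05494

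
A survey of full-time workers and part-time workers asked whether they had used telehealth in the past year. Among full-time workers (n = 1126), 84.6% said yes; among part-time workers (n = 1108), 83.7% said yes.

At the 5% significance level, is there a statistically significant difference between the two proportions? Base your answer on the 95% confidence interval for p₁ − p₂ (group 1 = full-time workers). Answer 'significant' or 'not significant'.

not significant

Each SE is √(p̂(1−p̂)/n): √(0.8460·0.1540/1126) = 0.01076 and √(0.8370·0.1630/1108) = 0.01110.
SE(p̂₁ − p̂₂) = √(SE₁² + SE₂²) = √(0.0001157776 + 0.00012321) = 0.01546, since the two samples are independent.
At 95% confidence z* = 1.960; margin = 1.960 × 0.01546 = 0.03030.
The difference is 0.8460 − 0.8370 = 0.0090, so the interval is 0.0090 ± 0.03030 = (-0.02130, 0.03930).
The interval (-0.02130, 0.03930) contains 0, so the difference is not significant.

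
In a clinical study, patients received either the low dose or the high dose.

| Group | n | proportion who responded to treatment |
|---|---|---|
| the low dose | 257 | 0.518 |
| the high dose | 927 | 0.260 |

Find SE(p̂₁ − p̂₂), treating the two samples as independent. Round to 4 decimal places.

0.0343

SE₁ = √(p̂₁(1−p̂₁)/n₁) = √(0.5180·0.4820/257) = 0.03117; SE₂ = √(0.2600·0.7400/927) = 0.01441.
Independent samples: SE of the difference = √(SE₁² + SE₂²) = √(0.0009715689 + 0.0002076481) = 0.03434.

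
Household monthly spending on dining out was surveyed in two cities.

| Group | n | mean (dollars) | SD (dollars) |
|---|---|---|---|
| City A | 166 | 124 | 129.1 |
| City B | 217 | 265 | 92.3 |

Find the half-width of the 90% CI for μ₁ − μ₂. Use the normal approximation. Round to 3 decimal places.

19.440

Per-group SEs: s₁/√n₁ = 129.1/√166 = 10.0201, s₂/√n₂ = 92.3/√217 = 6.2657.
Unpooled SE of the difference: √(100.40240401 + 39.25899649) = 11.8178.
Margin of error = z* · SE = 1.645 × 11.8178 = 19.4403.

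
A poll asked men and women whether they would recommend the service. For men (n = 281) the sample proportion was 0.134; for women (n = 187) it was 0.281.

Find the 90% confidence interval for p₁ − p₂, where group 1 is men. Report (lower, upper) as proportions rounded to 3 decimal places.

(-0.211, -0.083)

The two standard errors are √(0.1340×0.8660/281) = 0.02032 and √(0.2810×0.7190/187) = 0.03287.
Because the samples are independent, SE_diff = √(0.02032² + 0.03287²) = 0.03864.
Using z* = 1.645 for 90%, ME = 1.645 × 0.03864 = 0.06356.
p̂₁ − p̂₂ = -0.1470; interval -0.1470 ± 0.06356 gives (-0.211, -0.083).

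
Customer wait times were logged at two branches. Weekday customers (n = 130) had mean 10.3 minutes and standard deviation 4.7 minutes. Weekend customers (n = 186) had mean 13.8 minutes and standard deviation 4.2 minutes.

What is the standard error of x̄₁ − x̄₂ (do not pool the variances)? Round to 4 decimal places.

0.5146

Per-group SEs: s₁/√n₁ = 4.7/√130 = 0.4122, s₂/√n₂ = 4.2/√186 = 0.3080.
Unpooled SE of the difference: √(0.16990884 + 0.094864) = 0.5146.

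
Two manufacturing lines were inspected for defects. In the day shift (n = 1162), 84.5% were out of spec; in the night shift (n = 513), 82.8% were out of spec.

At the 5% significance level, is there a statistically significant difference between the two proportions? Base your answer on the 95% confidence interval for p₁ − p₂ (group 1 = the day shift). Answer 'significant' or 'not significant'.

not significant

SE₁ = √(p̂₁(1−p̂₁)/n₁) = √(0.8450·0.1550/1162) = 0.01062; SE₂ = √(0.8280·0.1720/513) = 0.01666.
Independent samples: SE of the difference = √(SE₁² + SE₂²) = √(0.0001127844 + 0.0002775556) = 0.01976.
z* for 95% confidence is 1.960, so the margin of error is 1.960 × 0.01976 = 0.03873.
Point estimate p̂₁ − p̂₂ = 0.8450 − 0.8280 = 0.0170.
0.0170 ± 0.03873 → (-0.02173, 0.05573).
The interval (-0.02173, 0.05573) contains 0, so the difference is not significant.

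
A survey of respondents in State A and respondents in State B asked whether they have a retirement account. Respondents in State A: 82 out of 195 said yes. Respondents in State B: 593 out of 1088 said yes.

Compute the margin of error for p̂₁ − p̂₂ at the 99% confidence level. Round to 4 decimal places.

First, p̂₁ = 82/195 = 0.4205; p̂₂ = 593/1088 = 0.5450.
The two standard errors are √(0.4205×0.5795/195) = 0.03535 and √(0.5450×0.4550/1088) = 0.01510.
Because the samples are independent, SE_diff = √(0.03535² + 0.01510²) = 0.03844.
Using z* = 2.576 for 99%, ME = 2.576 × 0.03844 = 0.09902.

0.0990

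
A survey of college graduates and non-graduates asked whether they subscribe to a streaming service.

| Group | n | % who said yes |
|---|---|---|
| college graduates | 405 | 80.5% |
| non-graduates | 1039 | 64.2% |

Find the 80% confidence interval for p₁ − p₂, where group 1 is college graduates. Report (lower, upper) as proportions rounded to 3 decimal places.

(0.131, 0.195)

The two standard errors are √(0.8050×0.1950/405) = 0.01969 and √(0.6420×0.3580/1039) = 0.01487.
Because the samples are independent, SE_diff = √(0.01969² + 0.01487²) = 0.02467.
Using z* = 1.282 for 80%, ME = 1.282 × 0.02467 = 0.03163.
p̂₁ − p̂₂ = 0.1630; interval 0.1630 ± 0.03163 gives (0.131, 0.195).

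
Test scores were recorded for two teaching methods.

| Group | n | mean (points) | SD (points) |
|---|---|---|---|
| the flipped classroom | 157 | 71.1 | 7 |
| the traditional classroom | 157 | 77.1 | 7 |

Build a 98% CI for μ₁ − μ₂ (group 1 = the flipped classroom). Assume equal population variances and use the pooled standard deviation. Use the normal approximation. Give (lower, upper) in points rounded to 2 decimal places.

Pooled variance s_p² = [156·7² + 156·7²] / (157+157−2) = 49.0000, so s_p = 7.0000.
SE_diff = s_p·√(1/n₁ + 1/n₂) = 7.0000·√(1/157 + 1/157) = 0.7901.
z* = 2.326; margin = 2.326 × 0.7901 = 1.8378.
Difference = 71.1 − 77.1 = -6.0000.
-6.0000 ± 1.8378 → (-7.84, -4.16).

(-7.84, -4.16)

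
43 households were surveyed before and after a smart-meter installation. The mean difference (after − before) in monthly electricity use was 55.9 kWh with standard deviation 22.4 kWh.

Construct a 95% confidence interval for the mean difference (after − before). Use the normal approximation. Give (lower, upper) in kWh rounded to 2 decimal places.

This is a matched-pairs design, so SE = s_d/√n = 22.4/√43 = 3.4160.
Margin = 1.960 × 3.4160 = 6.6954; the interval is 55.9 ± 6.6954 = (49.20, 62.60).

(49.20, 62.60)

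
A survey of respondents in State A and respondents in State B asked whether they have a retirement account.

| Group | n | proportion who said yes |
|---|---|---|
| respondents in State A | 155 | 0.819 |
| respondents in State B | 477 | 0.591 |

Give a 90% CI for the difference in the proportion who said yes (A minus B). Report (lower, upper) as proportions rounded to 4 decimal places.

(0.1651, 0.2909)

SE₁ = √(p̂₁(1−p̂₁)/n₁) = √(0.8190·0.1810/155) = 0.03093; SE₂ = √(0.5910·0.4090/477) = 0.02251.
Independent samples: SE of the difference = √(SE₁² + SE₂²) = √(0.0009566649 + 0.0005067001) = 0.03825.
z* for 90% confidence is 1.645, so the margin of error is 1.645 × 0.03825 = 0.06292.
Point estimate p̂₁ − p̂₂ = 0.8190 − 0.5910 = 0.2280.
0.2280 ± 0.06292 → (0.1651, 0.2909).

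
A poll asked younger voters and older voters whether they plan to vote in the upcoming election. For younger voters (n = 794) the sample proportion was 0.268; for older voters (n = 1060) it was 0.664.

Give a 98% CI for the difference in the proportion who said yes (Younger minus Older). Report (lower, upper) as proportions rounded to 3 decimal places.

(-0.446, -0.346)

SE₁ = √(p̂₁(1−p̂₁)/n₁) = √(0.2680·0.7320/794) = 0.01572; SE₂ = √(0.6640·0.3360/1060) = 0.01451.
Independent samples: SE of the difference = √(SE₁² + SE₂²) = √(0.0002471184 + 0.0002105401) = 0.02139.
z* for 98% confidence is 2.326, so the margin of error is 2.326 × 0.02139 = 0.04975.
Point estimate p̂₁ − p̂₂ = 0.2680 − 0.6640 = -0.3960.
-0.3960 ± 0.04975 → (-0.446, -0.346).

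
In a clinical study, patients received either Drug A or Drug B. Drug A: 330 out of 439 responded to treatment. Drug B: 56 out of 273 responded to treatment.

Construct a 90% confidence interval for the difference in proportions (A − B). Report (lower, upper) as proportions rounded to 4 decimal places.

p̂₁ = 330/439 = 0.7517 and p̂₂ = 56/273 = 0.2051.
SE₁ = √(p̂₁(1−p̂₁)/n₁) = √(0.7517·0.2483/439) = 0.02062; SE₂ = √(0.2051·0.7949/273) = 0.02444.
Independent samples: SE of the difference = √(SE₁² + SE₂²) = √(0.0004251844 + 0.0005973136) = 0.03198.
z* for 90% confidence is 1.645, so the margin of error is 1.645 × 0.03198 = 0.05261.
Point estimate p̂₁ − p̂₂ = 0.7517 − 0.2051 = 0.5466.
0.5466 ± 0.05261 → (0.4940, 0.5992).

(0.4940, 0.5992)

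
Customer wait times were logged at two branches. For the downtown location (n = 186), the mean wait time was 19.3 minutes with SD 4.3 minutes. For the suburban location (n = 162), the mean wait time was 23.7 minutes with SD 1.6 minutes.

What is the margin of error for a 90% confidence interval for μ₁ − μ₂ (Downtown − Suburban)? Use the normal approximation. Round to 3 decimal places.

0.558

Standard errors of each mean: 4.3/√186 = 0.3153 and 1.6/√162 = 0.1257.
SE(x̄₁ − x̄₂) = √(0.3153² + 0.1257²) = 0.3394 for independent samples with unequal variances.
With z* = 1.645, the margin is 1.645 × 0.3394 = 0.5583.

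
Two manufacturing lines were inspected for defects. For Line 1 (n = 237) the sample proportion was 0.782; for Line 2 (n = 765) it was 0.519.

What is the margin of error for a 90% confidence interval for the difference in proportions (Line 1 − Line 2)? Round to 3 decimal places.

The two standard errors are √(0.7820×0.2180/237) = 0.02682 and √(0.5190×0.4810/765) = 0.01806.
Because the samples are independent, SE_diff = √(0.02682² + 0.01806²) = 0.03233.
Using z* = 1.645 for 90%, ME = 1.645 × 0.03233 = 0.05318.

0.053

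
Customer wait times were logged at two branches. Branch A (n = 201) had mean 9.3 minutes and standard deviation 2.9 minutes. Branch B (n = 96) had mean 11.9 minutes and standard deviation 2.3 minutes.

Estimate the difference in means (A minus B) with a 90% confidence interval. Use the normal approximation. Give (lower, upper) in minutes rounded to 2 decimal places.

Per-group SEs: s₁/√n₁ = 2.9/√201 = 0.2046, s₂/√n₂ = 2.3/√96 = 0.2347.
Unpooled SE of the difference: √(0.04186116 + 0.05508409) = 0.3114.
Margin of error = z* · SE = 1.645 × 0.3114 = 0.5123.
x̄₁ − x̄₂ = 9.3 − 11.9 = -2.6000.
CI: -2.6000 ± 0.5123 = (-3.11, -2.09).

(-3.11, -2.09)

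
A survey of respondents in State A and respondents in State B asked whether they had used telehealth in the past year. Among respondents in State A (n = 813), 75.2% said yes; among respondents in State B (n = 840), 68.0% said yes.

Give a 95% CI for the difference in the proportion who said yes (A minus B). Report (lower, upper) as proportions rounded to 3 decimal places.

(0.029, 0.115)

The two standard errors are √(0.7520×0.2480/813) = 0.01515 and √(0.6800×0.3200/840) = 0.01609.
Because the samples are independent, SE_diff = √(0.01515² + 0.01609²) = 0.02210.
Using z* = 1.960 for 95%, ME = 1.960 × 0.02210 = 0.04332.
p̂₁ − p̂₂ = 0.0720; interval 0.0720 ± 0.04332 gives (0.029, 0.115).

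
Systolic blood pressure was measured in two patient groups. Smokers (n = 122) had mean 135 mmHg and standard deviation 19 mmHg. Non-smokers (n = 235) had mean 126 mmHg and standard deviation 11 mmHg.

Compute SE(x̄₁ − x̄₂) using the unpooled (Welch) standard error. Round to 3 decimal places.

1.864

Standard errors of each mean: 19/√122 = 1.7202 and 11/√235 = 0.7176.
SE(x̄₁ − x̄₂) = √(1.7202² + 0.7176²) = 1.8639 for independent samples with unequal variances.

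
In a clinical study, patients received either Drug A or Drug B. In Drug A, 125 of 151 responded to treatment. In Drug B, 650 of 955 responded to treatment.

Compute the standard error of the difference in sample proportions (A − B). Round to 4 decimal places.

0.0342

Sample proportions: 125/151 = 0.8278, 650/955 = 0.6806.
Each SE is √(p̂(1−p̂)/n): √(0.8278·0.1722/151) = 0.03072 and √(0.6806·0.3194/955) = 0.01509.
SE(p̂₁ − p̂₂) = √(SE₁² + SE₂²) = √(0.0009437184 + 0.0002277081) = 0.03423, since the two samples are independent.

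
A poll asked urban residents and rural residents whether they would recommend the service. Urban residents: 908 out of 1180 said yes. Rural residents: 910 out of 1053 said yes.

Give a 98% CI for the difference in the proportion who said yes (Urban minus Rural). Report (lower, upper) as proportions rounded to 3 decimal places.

Sample proportions: 908/1180 = 0.7695, 910/1053 = 0.8642.
Each SE is √(p̂(1−p̂)/n): √(0.7695·0.2305/1180) = 0.01226 and √(0.8642·0.1358/1053) = 0.01056.
SE(p̂₁ − p̂₂) = √(SE₁² + SE₂²) = √(0.0001503076 + 0.0001115136) = 0.01618, since the two samples are independent.
At 98% confidence z* = 2.326; margin = 2.326 × 0.01618 = 0.03763.
The difference is 0.7695 − 0.8642 = -0.0947, so the interval is -0.0947 ± 0.03763 = (-0.132, -0.057).

(-0.132, -0.057)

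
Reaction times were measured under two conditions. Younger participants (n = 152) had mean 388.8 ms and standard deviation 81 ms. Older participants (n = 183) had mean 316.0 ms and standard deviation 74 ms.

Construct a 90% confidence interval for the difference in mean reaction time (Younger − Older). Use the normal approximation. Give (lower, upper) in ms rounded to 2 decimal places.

(58.74, 86.86)

Per-group SEs: s₁/√n₁ = 81/√152 = 6.5700, s₂/√n₂ = 74/√183 = 5.4702.
Unpooled SE of the difference: √(43.1649 + 29.92308804) = 8.5492.
Margin of error = z* · SE = 1.645 × 8.5492 = 14.0634.
x̄₁ − x̄₂ = 388.8 − 316.0 = 72.8000.
CI: 72.8000 ± 14.0634 = (58.74, 86.86).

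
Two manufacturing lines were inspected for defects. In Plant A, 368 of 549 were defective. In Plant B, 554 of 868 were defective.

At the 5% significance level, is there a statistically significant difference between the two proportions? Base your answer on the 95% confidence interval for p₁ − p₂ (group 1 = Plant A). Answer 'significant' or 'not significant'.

p̂₁ = 368/549 = 0.6703 and p̂₂ = 554/868 = 0.6382.
SE₁ = √(p̂₁(1−p̂₁)/n₁) = √(0.6703·0.3297/549) = 0.02006; SE₂ = √(0.6382·0.3618/868) = 0.01631.
Independent samples: SE of the difference = √(SE₁² + SE₂²) = √(0.0004024036 + 0.0002660161) = 0.02585.
z* for 95% confidence is 1.960, so the margin of error is 1.960 × 0.02585 = 0.05067.
Point estimate p̂₁ − p̂₂ = 0.6703 − 0.6382 = 0.0321.
0.0321 ± 0.05067 → (-0.01857, 0.08277).
The interval (-0.01857, 0.08277) contains 0, so the difference is not significant.

not significant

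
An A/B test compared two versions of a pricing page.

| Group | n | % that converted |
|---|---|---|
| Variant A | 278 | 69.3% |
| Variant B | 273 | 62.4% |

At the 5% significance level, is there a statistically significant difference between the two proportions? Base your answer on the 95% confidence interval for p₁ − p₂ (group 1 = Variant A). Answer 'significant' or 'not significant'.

not significant

SE₁ = √(p̂₁(1−p̂₁)/n₁) = √(0.6930·0.3070/278) = 0.02766; SE₂ = √(0.6240·0.3760/273) = 0.02932.
Independent samples: SE of the difference = √(SE₁² + SE₂²) = √(0.0007650756 + 0.0008596624) = 0.04031.
z* for 95% confidence is 1.960, so the margin of error is 1.960 × 0.04031 = 0.07901.
Point estimate p̂₁ − p̂₂ = 0.6930 − 0.6240 = 0.0690.
0.0690 ± 0.07901 → (-0.01001, 0.14801).
The interval (-0.01001, 0.14801) contains 0, so the difference is not significant.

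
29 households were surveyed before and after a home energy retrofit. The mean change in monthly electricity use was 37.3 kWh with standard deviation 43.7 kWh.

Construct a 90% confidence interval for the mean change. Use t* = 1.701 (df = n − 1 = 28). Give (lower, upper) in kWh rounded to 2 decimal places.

This is a matched-pairs design, so SE = s_d/√n = 43.7/√29 = 8.1149.
Margin = 1.701 × 8.1149 = 13.8034; the interval is 37.3 ± 13.8034 = (23.50, 51.10).

(23.50, 51.10)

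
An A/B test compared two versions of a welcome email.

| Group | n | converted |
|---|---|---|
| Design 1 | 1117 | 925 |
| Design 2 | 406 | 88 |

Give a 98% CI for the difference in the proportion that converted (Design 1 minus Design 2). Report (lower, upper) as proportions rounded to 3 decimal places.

(0.557, 0.666)

Sample proportions: 925/1117 = 0.8281, 88/406 = 0.2167.
Each SE is √(p̂(1−p̂)/n): √(0.8281·0.1719/1117) = 0.01129 and √(0.2167·0.7833/406) = 0.02045.
SE(p̂₁ − p̂₂) = √(SE₁² + SE₂²) = √(0.0001274641 + 0.0004182025) = 0.02336, since the two samples are independent.
At 98% confidence z* = 2.326; margin = 2.326 × 0.02336 = 0.05434.
The difference is 0.8281 − 0.2167 = 0.6114, so the interval is 0.6114 ± 0.05434 = (0.557, 0.666).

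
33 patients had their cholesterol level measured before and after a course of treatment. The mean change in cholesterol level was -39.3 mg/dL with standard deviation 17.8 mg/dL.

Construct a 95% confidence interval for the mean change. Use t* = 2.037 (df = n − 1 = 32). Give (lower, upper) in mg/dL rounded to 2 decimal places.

(-45.61, -32.99)

Paired design: SE = s_d/√n = 17.8/√33 = 3.0986.
t* = 2.037; margin of error = 2.037 × 3.0986 = 6.3118.
-39.3 ± 6.3118 → (-45.61, -32.99).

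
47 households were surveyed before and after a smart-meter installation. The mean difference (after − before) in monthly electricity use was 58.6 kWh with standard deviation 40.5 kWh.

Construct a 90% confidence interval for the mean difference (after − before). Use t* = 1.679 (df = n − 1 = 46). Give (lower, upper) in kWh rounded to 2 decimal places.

(48.68, 68.52)

Paired design: SE = s_d/√n = 40.5/√47 = 5.9075.
t* = 1.679; margin of error = 1.679 × 5.9075 = 9.9187.
58.6 ± 9.9187 → (48.68, 68.52).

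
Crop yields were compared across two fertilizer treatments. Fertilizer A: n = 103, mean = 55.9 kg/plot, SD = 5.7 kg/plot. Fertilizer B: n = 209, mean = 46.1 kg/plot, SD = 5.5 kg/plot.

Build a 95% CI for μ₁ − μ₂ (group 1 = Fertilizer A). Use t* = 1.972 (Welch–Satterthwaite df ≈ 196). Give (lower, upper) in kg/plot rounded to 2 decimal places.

(8.46, 11.14)

Per-group SEs: s₁/√n₁ = 5.7/√103 = 0.5616, s₂/√n₂ = 5.5/√209 = 0.3804.
Unpooled SE of the difference: √(0.31539456 + 0.14470416) = 0.6783.
Margin of error = t* · SE = 1.972 × 0.6783 = 1.3376.
x̄₁ − x̄₂ = 55.9 − 46.1 = 9.8000.
CI: 9.8000 ± 1.3376 = (8.46, 11.14).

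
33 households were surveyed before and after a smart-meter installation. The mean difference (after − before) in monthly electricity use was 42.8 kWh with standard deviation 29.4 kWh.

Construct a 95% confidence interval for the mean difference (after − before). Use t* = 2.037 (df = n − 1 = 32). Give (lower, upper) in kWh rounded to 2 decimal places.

This is a matched-pairs design, so SE = s_d/√n = 29.4/√33 = 5.1179.
Margin = 2.037 × 5.1179 = 10.4252; the interval is 42.8 ± 10.4252 = (32.37, 53.23).

(32.37, 53.23)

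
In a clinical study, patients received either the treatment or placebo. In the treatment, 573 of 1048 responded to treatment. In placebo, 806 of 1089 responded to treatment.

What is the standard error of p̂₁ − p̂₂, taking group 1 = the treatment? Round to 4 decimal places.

p̂₁ = 573/1048 = 0.5468 and p̂₂ = 806/1089 = 0.7401.
SE₁ = √(p̂₁(1−p̂₁)/n₁) = √(0.5468·0.4532/1048) = 0.01538; SE₂ = √(0.7401·0.2599/1089) = 0.01329.
Independent samples: SE of the difference = √(SE₁² + SE₂²) = √(0.0002365444 + 0.0001766241) = 0.02033.

0.0203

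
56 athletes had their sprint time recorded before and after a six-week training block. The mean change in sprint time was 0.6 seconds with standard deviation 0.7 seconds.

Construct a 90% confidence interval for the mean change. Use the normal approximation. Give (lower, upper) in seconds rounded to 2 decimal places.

(0.45, 0.75)

This is a matched-pairs design, so SE = s_d/√n = 0.7/√56 = 0.0935.
Margin = 1.645 × 0.0935 = 0.1538; the interval is 0.6 ± 0.1538 = (0.45, 0.75).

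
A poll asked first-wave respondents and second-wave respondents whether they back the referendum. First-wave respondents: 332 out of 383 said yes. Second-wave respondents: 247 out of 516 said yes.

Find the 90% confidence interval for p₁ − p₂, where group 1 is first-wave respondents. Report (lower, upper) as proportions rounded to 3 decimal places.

First, p̂₁ = 332/383 = 0.8668; p̂₂ = 247/516 = 0.4787.
The two standard errors are √(0.8668×0.1332/383) = 0.01736 and √(0.4787×0.5213/516) = 0.02199.
Because the samples are independent, SE_diff = √(0.01736² + 0.02199²) = 0.02802.
Using z* = 1.645 for 90%, ME = 1.645 × 0.02802 = 0.04609.
p̂₁ − p̂₂ = 0.3881; interval 0.3881 ± 0.04609 gives (0.342, 0.434).

(0.342, 0.434)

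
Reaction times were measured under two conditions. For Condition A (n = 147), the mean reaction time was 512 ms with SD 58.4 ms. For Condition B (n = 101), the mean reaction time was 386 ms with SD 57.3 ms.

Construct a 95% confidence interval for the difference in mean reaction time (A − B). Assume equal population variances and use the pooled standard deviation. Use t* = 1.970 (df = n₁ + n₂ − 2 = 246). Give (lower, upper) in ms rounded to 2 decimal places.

s_p = √[((n₁−1)s₁² + (n₂−1)s₂²)/(n₁+n₂−2)] = √[(146·58.4² + 100·57.3²)/246] = 57.9554.
SE = 57.9554·√(1/147 + 1/101) = 7.4903.
With t* = 1.970, margin = 1.970 × 7.4903 = 14.7559.
x̄₁ − x̄₂ = 512 − 386 = 126.0000; interval 126.0000 ± 14.7559 = (111.24, 140.76).

(111.24, 140.76)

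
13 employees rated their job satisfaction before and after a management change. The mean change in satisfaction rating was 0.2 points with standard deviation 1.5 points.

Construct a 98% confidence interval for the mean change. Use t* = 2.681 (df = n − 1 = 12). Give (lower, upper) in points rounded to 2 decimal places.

(-0.92, 1.32)

This is a matched-pairs design, so SE = s_d/√n = 1.5/√13 = 0.4160.
Margin = 2.681 × 0.4160 = 1.1153; the interval is 0.2 ± 1.1153 = (-0.92, 1.32).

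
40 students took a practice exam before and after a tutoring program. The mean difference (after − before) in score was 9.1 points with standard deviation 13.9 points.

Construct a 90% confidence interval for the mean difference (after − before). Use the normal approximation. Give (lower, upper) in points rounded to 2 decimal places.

Paired design: SE = s_d/√n = 13.9/√40 = 2.1978.
z* = 1.645; margin of error = 1.645 × 2.1978 = 3.6154.
9.1 ± 3.6154 → (5.48, 12.72).

(5.48, 12.72)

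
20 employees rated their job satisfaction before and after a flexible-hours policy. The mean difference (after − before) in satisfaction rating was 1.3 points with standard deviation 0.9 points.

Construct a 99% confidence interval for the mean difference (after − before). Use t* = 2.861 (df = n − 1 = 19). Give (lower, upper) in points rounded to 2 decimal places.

Paired design: SE = s_d/√n = 0.9/√20 = 0.2012.
t* = 2.861; margin of error = 2.861 × 0.2012 = 0.5756.
1.3 ± 0.5756 → (0.72, 1.88).

(0.72, 1.88)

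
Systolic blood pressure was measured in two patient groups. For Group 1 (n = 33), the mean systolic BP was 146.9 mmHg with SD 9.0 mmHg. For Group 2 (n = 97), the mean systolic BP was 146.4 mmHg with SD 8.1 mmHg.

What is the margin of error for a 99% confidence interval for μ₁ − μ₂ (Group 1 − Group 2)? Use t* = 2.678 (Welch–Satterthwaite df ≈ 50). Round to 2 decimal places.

Standard errors of each mean: 9.0/√33 = 1.5667 and 8.1/√97 = 0.8224.
SE(x̄₁ − x̄₂) = √(1.5667² + 0.8224²) = 1.7694 for independent samples with unequal variances.
With t* = 2.678, the margin is 2.678 × 1.7694 = 4.7385.

4.74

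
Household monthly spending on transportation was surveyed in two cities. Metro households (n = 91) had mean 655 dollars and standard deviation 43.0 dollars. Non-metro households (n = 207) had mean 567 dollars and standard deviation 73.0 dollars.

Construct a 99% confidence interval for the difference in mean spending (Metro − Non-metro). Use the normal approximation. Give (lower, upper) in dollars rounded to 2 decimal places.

Per-group SEs: s₁/√n₁ = 43.0/√91 = 4.5076, s₂/√n₂ = 73.0/√207 = 5.0739.
Unpooled SE of the difference: √(20.31845776 + 25.74446121) = 6.7870.
Margin of error = z* · SE = 2.576 × 6.7870 = 17.4833.
x̄₁ − x̄₂ = 655 − 567 = 88.0000.
CI: 88.0000 ± 17.4833 = (70.52, 105.48).

(70.52, 105.48)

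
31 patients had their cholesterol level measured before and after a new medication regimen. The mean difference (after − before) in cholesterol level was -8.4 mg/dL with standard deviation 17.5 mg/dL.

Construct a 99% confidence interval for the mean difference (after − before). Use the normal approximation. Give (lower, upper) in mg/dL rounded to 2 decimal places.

(-16.50, -0.30)

Paired design: SE = s_d/√n = 17.5/√31 = 3.1431.
z* = 2.576; margin of error = 2.576 × 3.1431 = 8.0966.
-8.4 ± 8.0966 → (-16.50, -0.30).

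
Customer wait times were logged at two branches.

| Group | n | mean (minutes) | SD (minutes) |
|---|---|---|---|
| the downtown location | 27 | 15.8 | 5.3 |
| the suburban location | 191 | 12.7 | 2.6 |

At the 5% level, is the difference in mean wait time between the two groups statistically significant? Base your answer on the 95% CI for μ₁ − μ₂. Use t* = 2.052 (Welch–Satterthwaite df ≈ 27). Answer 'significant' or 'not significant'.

significant

Standard errors of each mean: 5.3/√27 = 1.0200 and 2.6/√191 = 0.1881.
SE(x̄₁ − x̄₂) = √(1.0200² + 0.1881²) = 1.0372 for independent samples with unequal variances.
With t* = 2.052, the margin is 2.052 × 1.0372 = 2.1283.
x̄₁ − x̄₂ = 15.8 − 12.7 = 3.1000; the interval is 3.1000 ± 2.1283 = (0.9717, 5.2283).
The interval (0.9717, 5.2283) does not contain 0, so the difference is significant.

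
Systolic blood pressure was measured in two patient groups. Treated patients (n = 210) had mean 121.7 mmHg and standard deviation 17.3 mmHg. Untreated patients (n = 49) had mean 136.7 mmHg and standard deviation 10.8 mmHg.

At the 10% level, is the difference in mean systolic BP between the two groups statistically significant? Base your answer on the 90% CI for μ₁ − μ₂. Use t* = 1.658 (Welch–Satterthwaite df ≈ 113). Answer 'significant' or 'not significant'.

Standard errors of each mean: 17.3/√210 = 1.1938 and 10.8/√49 = 1.5429.
SE(x̄₁ − x̄₂) = √(1.1938² + 1.5429²) = 1.9508 for independent samples with unequal variances.
With t* = 1.658, the margin is 1.658 × 1.9508 = 3.2344.
x̄₁ − x̄₂ = 121.7 − 136.7 = -15.0000; the interval is -15.0000 ± 3.2344 = (-18.2344, -11.7656).
The interval (-18.2344, -11.7656) does not contain 0, so the difference is significant.

significant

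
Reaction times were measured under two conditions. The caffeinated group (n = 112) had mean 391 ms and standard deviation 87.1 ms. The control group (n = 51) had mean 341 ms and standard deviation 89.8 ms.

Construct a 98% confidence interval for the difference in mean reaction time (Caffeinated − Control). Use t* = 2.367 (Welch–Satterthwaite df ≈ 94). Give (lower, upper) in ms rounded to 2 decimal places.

Standard errors of each mean: 87.1/√112 = 8.2302 and 89.8/√51 = 12.5745.
SE(x̄₁ − x̄₂) = √(8.2302² + 12.5745²) = 15.0284 for independent samples with unequal variances.
With t* = 2.367, the margin is 2.367 × 15.0284 = 35.5722.
x̄₁ − x̄₂ = 391 − 341 = 50.0000; the interval is 50.0000 ± 35.5722 = (14.43, 85.57).

(14.43, 85.57)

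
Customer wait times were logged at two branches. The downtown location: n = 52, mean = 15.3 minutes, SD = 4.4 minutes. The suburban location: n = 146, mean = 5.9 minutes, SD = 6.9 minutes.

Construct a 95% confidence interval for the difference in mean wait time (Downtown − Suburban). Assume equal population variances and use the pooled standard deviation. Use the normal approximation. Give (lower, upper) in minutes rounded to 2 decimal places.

(7.39, 11.41)

s_p = √[((n₁−1)s₁² + (n₂−1)s₂²)/(n₁+n₂−2)] = √[(51·4.4² + 145·6.9²)/196] = 6.3450.
SE = 6.3450·√(1/52 + 1/146) = 1.0247.
With z* = 1.960, margin = 1.960 × 1.0247 = 2.0084.
x̄₁ − x̄₂ = 15.3 − 5.9 = 9.4000; interval 9.4000 ± 2.0084 = (7.39, 11.41).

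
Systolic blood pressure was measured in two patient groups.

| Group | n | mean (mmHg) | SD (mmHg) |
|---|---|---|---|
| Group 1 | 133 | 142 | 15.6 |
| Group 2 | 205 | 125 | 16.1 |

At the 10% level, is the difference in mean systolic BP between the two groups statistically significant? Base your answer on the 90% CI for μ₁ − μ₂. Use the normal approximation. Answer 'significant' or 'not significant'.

significant

Standard errors of each mean: 15.6/√133 = 1.3527 and 16.1/√205 = 1.1245.
SE(x̄₁ − x̄₂) = √(1.3527² + 1.1245²) = 1.7591 for independent samples with unequal variances.
With z* = 1.645, the margin is 1.645 × 1.7591 = 2.8937.
x̄₁ − x̄₂ = 142 − 125 = 17.0000; the interval is 17.0000 ± 2.8937 = (14.1063, 19.8937).
The interval (14.1063, 19.8937) does not contain 0, so the difference is significant.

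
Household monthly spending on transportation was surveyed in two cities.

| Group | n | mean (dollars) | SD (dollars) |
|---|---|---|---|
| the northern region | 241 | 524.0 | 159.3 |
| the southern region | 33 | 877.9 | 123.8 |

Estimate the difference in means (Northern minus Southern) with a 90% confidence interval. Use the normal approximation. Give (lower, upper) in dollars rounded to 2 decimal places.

SE₁ = s₁/√n₁ = 159.3/√241 = 10.2614; SE₂ = 123.8/√33 = 21.5508.
Independent samples, unequal variances: SE_diff = √(SE₁² + SE₂²) = √(105.29632996 + 464.43698064) = 23.8691.
z* = 1.645, so margin of error = 1.645 × 23.8691 = 39.2647.
Difference in means = 524.0 − 877.9 = -353.9000.
-353.9000 ± 39.2647 → (-393.16, -314.64).

(-393.16, -314.64)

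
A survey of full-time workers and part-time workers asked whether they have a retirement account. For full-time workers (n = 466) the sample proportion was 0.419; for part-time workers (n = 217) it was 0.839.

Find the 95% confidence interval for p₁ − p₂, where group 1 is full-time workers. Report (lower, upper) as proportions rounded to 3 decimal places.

SE₁ = √(p̂₁(1−p̂₁)/n₁) = √(0.4190·0.5810/466) = 0.02286; SE₂ = √(0.8390·0.1610/217) = 0.02495.
Independent samples: SE of the difference = √(SE₁² + SE₂²) = √(0.0005225796 + 0.0006225025) = 0.03384.
z* for 95% confidence is 1.960, so the margin of error is 1.960 × 0.03384 = 0.06633.
Point estimate p̂₁ − p̂₂ = 0.4190 − 0.8390 = -0.4200.
-0.4200 ± 0.06633 → (-0.486, -0.354).

(-0.486, -0.354)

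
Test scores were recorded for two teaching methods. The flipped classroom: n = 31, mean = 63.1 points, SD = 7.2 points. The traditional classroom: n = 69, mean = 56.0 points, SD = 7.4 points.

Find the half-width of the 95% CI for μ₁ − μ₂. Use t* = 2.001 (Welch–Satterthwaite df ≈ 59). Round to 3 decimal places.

3.142

Standard errors of each mean: 7.2/√31 = 1.2932 and 7.4/√69 = 0.8909.
SE(x̄₁ − x̄₂) = √(1.2932² + 0.8909²) = 1.5704 for independent samples with unequal variances.
With t* = 2.001, the margin is 2.001 × 1.5704 = 3.1424.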